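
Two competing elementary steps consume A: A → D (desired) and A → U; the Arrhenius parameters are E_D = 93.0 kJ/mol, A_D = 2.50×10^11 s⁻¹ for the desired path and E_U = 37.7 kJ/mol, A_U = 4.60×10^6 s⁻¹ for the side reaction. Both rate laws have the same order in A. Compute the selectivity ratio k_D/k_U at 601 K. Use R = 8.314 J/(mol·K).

With equal orders, S_{D/U} = k_D/k_U = (A_D/A_U)·exp[(E_U−E_D)/(RT)].
(E_U−E_D)/(RT) = (37.7−93.0)×10³/(8.314×601) = -55300/4997 = -11.07.
k_D/k_U = (2.50×10^11/4.60×10^6)·exp(-11.07) = 54348 × 1.562×10^-5 = 0.849.
Since E_D > E_U, raising the temperature improves selectivity toward D.

0.849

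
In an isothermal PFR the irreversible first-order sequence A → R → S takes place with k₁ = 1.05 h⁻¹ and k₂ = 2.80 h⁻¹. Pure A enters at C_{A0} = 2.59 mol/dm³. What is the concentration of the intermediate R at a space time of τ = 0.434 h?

Solving the coupled first-order balances gives C_R(τ) = [k₁/(k₂−k₁)]·C_{A0}·(e^(−k₁τ) − e^(−k₂τ)).
e^(−k₁τ) = e^(−1.05×0.434) = e^(−0.4557) = 0.6340; e^(−k₂τ) = e^(−1.215) = 0.2967.
C_R = 1.05×2.59/(2.80−1.05) × (0.6340−0.2967) = 1.554×0.3374 = 0.5242 mol/dm³.

0.524 mol/dm³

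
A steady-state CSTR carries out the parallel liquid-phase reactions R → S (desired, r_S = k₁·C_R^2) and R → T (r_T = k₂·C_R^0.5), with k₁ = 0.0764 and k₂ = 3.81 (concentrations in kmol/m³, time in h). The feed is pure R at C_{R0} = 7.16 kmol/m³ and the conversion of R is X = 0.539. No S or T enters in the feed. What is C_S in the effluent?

0.414 kmol/m³

Exit C_R = C_{R0}(1−X) = 7.16×0.461 = 3.301 kmol/m³.
A CSTR operates uniformly at the exit composition, giving r_S = 0.8324 and r_T = 6.922 (each k·C_R^n at C_R = 3.301).
Fraction of consumed R going to S: r_S/(r_S+r_T) = 0.1073.
C_S = 0.1073·C_{R0}·X = 0.1073×7.16×0.539 = 0.414 kmol/m³.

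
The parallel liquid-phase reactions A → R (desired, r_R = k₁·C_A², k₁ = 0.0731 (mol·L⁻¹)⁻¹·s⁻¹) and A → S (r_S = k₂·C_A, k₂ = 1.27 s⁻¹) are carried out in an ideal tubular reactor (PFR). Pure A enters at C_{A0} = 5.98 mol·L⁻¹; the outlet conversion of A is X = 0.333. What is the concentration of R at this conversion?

C_A = C_{A0}(1−X) = 3.989 mol·L⁻¹.
Along a PFR/batch, dC_S/dC_A = −r_S/(r_R+r_S) = −k₂/(k₂+k₁·C_A).
Integrating from C_{A0} to C_A: C_S = (1.27/0.0731)·ln[(1.27+0.0731·5.98)/(1.27+0.0731·3.99)] = 17.37·ln(1.707/1.562) = 1.548 mol·L⁻¹.
Then C_R = (C_{A0}−C_A) − C_S = 1.991 − 1.548 = 0.4429 mol·L⁻¹.

0.443 mol·L⁻¹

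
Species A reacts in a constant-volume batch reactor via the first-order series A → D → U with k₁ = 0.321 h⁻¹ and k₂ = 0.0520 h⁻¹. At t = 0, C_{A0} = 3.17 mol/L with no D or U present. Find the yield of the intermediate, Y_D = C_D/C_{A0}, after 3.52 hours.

Solving the coupled first-order balances gives C_D(t) = [k₁/(k₂−k₁)]·C_{A0}·(e^(−k₁t) − e^(−k₂t)).
e^(−k₁t) = e^(−0.321×3.52) = e^(−1.130) = 0.3231; e^(−k₂t) = e^(−0.1830) = 0.8327.
C_D = 0.321×3.17/(0.0520−0.321) × (0.3231−0.8327) = (-3.783)×(-0.5097) = 1.928 mol/L.
Y_D = C_D/C_{A0} = 1.928/3.17 = 0.608.

0.608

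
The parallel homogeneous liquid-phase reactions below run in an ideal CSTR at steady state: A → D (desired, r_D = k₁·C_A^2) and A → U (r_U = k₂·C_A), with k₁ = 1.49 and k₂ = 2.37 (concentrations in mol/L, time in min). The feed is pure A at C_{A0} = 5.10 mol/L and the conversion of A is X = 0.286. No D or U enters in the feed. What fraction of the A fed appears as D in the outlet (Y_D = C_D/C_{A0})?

0.199

Exit C_A = C_{A0}(1−X) = 5.10×0.714 = 3.641 mol/L.
A CSTR operates uniformly at the exit composition, giving r_D = 19.76 and r_U = 8.630 (each k·C_A^n at C_A = 3.641).
Fraction of consumed A going to D: r_D/(r_D+r_U) = 0.6960.
C_D = 0.6960·C_{A0}·X = 0.6960×5.10×0.286 = 1.02 mol/L; Y_D = C_D/C_{A0} = 0.199.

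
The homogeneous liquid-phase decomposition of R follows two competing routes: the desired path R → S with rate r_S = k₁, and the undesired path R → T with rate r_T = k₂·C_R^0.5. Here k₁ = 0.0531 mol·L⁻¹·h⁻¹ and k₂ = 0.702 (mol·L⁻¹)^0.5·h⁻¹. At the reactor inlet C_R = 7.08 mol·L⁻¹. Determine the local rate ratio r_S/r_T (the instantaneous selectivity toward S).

S_{S/T} = r_S/r_T = (k₁)/(k₂·C_R^0.5) = (k₁/k₂)·C_R^-0.5.
= (0.0531) / (0.702×7.080^0.5) = 0.05310/1.868 = 0.0284.
The undesired path is higher order in R, so low C_R (CSTR or dilute feed) favours S.

0.0284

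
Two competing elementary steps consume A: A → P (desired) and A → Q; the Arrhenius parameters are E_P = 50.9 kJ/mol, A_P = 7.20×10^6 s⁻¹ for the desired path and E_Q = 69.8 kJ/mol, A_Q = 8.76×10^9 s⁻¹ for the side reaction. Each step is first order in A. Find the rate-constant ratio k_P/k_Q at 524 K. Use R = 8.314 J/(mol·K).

With equal orders, S_{P/Q} = k_P/k_Q = (A_P/A_Q)·exp[(E_Q−E_P)/(RT)].
(E_Q−E_P)/(RT) = (69.8−50.9)×10³/(8.314×524) = 18900/4357 = 4.338.
k_P/k_Q = (7.20×10^6/8.76×10^9)·exp(4.338) = 8.219×10^-4 × 76.58 = 0.0629.
Since E_P < E_Q, lowering the temperature improves selectivity toward P.

0.0629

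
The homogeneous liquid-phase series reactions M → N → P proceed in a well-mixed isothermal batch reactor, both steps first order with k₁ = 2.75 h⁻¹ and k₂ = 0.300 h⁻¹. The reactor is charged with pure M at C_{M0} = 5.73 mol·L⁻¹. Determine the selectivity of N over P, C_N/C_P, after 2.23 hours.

The intermediate concentration in a first-order A→B→C sequence is C_N = k₁C_{M0}(e^(−k₁t) − e^(−k₂t))/(k₂−k₁).
e^(−k₁t) = e^(−2.75×2.23) = e^(−6.133) = 0.002171; e^(−k₂t) = e^(−0.6690) = 0.5122.
C_N = 2.75×5.73/(0.300−2.75) × (0.002171−0.5122) = (-6.432)×(-0.5100) = 3.280 mol·L⁻¹.
C_M = C_{M0}e^(−k₁t) = 0.01244 mol·L⁻¹, so C_P = C_{M0}−C_M−C_N = 2.437 mol·L⁻¹; C_N/C_P = 1.35.

1.35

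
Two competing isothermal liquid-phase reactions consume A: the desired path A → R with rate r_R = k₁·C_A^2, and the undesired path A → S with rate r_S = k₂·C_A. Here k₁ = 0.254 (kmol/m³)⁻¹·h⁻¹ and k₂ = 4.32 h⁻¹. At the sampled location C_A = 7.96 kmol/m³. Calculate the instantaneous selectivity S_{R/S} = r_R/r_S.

S_{R/S} = r_R/r_S = (k₁·C_A^2)/(k₂·C_A) = (k₁/k₂)·C_A.
= (0.254×7.960^2) / (4.32×7.960) = 16.09/34.39 = 0.468.
Since the desired path is higher order in A, keeping C_A high (PFR or concentrated feed) favours R.

0.468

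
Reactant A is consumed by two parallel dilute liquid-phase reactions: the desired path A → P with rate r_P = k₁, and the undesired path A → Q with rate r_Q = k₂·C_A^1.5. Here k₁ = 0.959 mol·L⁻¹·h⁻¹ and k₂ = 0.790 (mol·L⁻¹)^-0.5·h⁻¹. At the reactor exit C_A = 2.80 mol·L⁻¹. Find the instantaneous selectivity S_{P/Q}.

0.259

S_{P/Q} = r_P/r_Q = (k₁)/(k₂·C_A^1.5) = (k₁/k₂)·C_A^-1.5.
= (0.959) / (0.790×2.800^1.5) = 0.9590/3.701 = 0.259.
The undesired path is higher order in A, so low C_A (CSTR or dilute feed) favours P.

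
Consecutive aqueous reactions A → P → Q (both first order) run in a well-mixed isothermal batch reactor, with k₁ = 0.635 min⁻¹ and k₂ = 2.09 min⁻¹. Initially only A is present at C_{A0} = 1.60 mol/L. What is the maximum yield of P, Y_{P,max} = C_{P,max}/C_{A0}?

At the optimum, C_{P,max}/C_{A0} = (k₁/k₂)^[k₂/(k₂−k₁)].
= (0.635/2.09)^(2.09/(2.09−0.635)) = (0.3038)^(1.436) = 0.1806.

0.181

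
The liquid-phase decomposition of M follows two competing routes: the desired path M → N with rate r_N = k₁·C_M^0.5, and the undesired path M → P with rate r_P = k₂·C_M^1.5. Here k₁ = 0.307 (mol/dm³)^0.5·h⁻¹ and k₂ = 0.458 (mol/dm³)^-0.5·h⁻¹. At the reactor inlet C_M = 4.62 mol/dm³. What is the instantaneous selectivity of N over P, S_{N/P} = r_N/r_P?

S_{N/P} = r_N/r_P = (k₁·C_M^0.5)/(k₂·C_M^1.5) = (k₁/k₂)·C_M⁻¹.
= (0.307×4.620^0.5) / (0.458×4.620^1.5) = 0.6599/4.548 = 0.145.

0.145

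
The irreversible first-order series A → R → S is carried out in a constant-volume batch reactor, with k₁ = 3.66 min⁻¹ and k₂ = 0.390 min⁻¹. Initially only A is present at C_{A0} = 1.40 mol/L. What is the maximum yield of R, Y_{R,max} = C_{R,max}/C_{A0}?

0.766

For a first-order series the maximum intermediate yield is C_{R,max}/C_{A0} = (k₁/k₂)^[k₂/(k₂−k₁)].
= (3.66/0.390)^(0.390/(0.390−3.66)) = (9.385)^(-0.1193) = 0.7656.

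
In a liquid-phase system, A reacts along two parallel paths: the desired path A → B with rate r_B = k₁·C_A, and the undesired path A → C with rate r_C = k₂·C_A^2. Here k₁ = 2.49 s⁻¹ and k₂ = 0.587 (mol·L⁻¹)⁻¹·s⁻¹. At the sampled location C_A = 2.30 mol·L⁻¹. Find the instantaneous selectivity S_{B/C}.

S_{B/C} = r_B/r_C = (k₁·C_A)/(k₂·C_A^2) = (k₁/k₂)·C_A⁻¹.
= (2.49×2.300) / (0.587×2.300^2) = 5.727/3.105 = 1.84.
The undesired path is higher order in A, so low C_A (CSTR or dilute feed) favours B.

1.84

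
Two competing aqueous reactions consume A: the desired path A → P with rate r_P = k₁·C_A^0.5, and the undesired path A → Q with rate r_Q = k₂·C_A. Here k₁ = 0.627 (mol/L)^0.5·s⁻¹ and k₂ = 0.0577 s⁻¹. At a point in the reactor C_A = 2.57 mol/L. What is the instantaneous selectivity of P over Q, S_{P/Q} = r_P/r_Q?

S_{P/Q} = r_P/r_Q = (k₁·C_A^0.5)/(k₂·C_A) = (k₁/k₂)·C_A^-0.5.
= (0.627×2.570^0.5) / (0.0577×2.570) = 1.005/0.1483 = 6.78.

6.78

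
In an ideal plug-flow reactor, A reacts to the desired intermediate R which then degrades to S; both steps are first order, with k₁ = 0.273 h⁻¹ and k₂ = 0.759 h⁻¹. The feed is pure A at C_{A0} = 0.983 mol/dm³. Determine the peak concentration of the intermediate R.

0.199 mol/dm³

For a first-order series the maximum intermediate yield is C_{R,max}/C_{A0} = (k₁/k₂)^[k₂/(k₂−k₁)].
= (0.273/0.759)^(0.759/(0.759−0.273)) = (0.3597)^(1.562) = 0.2025.
C_{R,max} = 0.2025×0.983 = 0.199 mol/dm³.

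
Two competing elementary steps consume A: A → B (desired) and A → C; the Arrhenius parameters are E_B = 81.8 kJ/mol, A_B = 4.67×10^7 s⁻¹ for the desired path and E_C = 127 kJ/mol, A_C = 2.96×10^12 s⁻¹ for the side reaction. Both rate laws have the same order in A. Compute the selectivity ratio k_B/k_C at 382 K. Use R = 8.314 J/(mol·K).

23.9

k_B/k_C = (A_B/A_C)·exp[−(E_B−E_C)/(RT)] = (A_B/A_C)·exp[(E_C−E_B)/(RT)].
(E_C−E_B)/(RT) = (127−81.8)×10³/(8.314×382) = 45200/3176 = 14.23.
k_B/k_C = (4.67×10^7/2.96×10^12)·exp(14.23) = 1.578×10^-5 × 1.517×10^6 = 23.9.
Since E_B < E_C, lowering the temperature improves selectivity toward B.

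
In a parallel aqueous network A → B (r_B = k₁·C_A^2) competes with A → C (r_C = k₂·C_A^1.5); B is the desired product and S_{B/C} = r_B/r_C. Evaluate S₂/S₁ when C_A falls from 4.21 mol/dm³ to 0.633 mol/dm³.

S_{B/C} = (k₁/k₂)·C_A^0.5, so S₂/S₁ = (C_{A,2}/C_{A,1})^0.5.
= (0.633/4.21)^0.5 = (0.1504)^0.5 = 0.388.

0.388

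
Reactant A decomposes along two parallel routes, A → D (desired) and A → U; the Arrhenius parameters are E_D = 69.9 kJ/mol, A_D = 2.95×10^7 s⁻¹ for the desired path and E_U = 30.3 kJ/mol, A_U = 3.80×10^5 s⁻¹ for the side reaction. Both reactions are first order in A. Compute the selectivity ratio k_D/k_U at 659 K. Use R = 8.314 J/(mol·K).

0.0564

k_D/k_U = (A_D/A_U)·exp[−(E_D−E_U)/(RT)] = (A_D/A_U)·exp[(E_U−E_D)/(RT)].
(E_U−E_D)/(RT) = (30.3−69.9)×10³/(8.314×659) = -39600/5479 = -7.228.
k_D/k_U = (2.95×10^7/3.80×10^5)·exp(-7.228) = 77.63 × 7.262×10^-4 = 0.0564.
Since E_D > E_U, raising the temperature improves selectivity toward D.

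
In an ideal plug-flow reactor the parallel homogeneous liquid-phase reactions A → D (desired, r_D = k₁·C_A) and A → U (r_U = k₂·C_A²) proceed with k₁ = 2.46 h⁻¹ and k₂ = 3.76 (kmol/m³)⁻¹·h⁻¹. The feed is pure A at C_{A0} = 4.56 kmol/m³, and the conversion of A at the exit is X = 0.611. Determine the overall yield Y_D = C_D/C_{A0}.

C_A = C_{A0}(1−X) = 1.774 kmol/m³.
Along a PFR/batch, dC_D/dC_A = −r_D/(r_D+r_U) = −k₁/(k₁+k₂·C_A).
Integrating from C_{A0} to C_A: C_D = (2.46/3.76)·ln[(2.46+3.76·4.56)/(2.46+3.76·1.77)] = 0.6543·ln(19.61/9.130) = 0.5000 kmol/m³.
Y_D = C_D/C_{A0} = 0.5000/4.56 = 0.110.

0.110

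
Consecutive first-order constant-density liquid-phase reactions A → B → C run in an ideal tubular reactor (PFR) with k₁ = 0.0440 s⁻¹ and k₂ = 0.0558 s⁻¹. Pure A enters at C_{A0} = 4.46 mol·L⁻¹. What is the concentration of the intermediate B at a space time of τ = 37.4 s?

For first-order series with pure A initially, C_B(τ) = k₁C_{A0}/(k₂−k₁)·(e^(−k₁τ) − e^(−k₂τ)).
e^(−k₁τ) = e^(−0.0440×37.4) = e^(−1.646) = 0.1929; e^(−k₂τ) = e^(−2.087) = 0.1241.
C_B = 0.0440×4.46/(0.0558−0.0440) × (0.1929−0.1241) = 16.63×0.06883 = 1.145 mol·L⁻¹.

1.14 mol·L⁻¹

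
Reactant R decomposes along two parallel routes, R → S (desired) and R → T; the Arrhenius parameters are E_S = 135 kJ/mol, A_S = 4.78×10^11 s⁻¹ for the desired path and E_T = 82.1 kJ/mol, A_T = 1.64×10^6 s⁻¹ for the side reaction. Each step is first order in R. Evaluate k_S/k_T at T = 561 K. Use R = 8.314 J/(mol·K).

k_S/k_T = (A_S/A_T)·exp[−(E_S−E_T)/(RT)] = (A_S/A_T)·exp[(E_T−E_S)/(RT)].
(E_T−E_S)/(RT) = (82.1−135)×10³/(8.314×561) = -52900/4664 = -11.34.
k_S/k_T = (4.78×10^11/1.64×10^6)·exp(-11.34) = 2.915×10^5 × 1.187×10^-5 = 3.46.

3.46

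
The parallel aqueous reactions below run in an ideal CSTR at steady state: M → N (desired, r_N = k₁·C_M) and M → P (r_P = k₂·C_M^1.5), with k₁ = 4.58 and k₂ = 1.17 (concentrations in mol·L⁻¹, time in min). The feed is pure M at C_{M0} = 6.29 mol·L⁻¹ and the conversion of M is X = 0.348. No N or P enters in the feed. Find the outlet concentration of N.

Exit C_M = C_{M0}(1−X) = 6.29×0.652 = 4.101 mol·L⁻¹.
A CSTR operates uniformly at the exit composition, giving r_N = 18.78 and r_P = 9.717 (each k·C_M^n at C_M = 4.101).
Fraction of consumed M going to N: r_N/(r_N+r_P) = 0.6591.
C_N = 0.6591·C_{M0}·X = 0.6591×6.29×0.348 = 1.44 mol·L⁻¹.

1.44 mol·L⁻¹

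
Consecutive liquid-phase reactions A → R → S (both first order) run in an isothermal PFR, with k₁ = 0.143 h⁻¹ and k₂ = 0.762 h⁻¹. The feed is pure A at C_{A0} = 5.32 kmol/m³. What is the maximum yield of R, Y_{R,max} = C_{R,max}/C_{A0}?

Evaluating C_R at τ_opt = ln(k₂/k₁)/(k₂−k₁) gives C_{R,max}/C_{A0} = (k₁/k₂)^[k₂/(k₂−k₁)].
= (0.143/0.762)^(0.762/(0.762−0.143)) = (0.1877)^(1.231) = 0.1275.

0.128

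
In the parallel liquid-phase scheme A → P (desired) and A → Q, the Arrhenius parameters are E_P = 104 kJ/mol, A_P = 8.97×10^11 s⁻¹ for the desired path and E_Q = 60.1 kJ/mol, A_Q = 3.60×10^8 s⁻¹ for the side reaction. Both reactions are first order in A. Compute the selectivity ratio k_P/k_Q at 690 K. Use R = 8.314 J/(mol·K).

Since both paths have the same order in A, the concentration cancels and S_{P/Q} = k_P/k_Q = (A_P/A_Q)·exp[(E_Q−E_P)/(RT)].
(E_Q−E_P)/(RT) = (60.1−104)×10³/(8.314×690) = -43900/5737 = -7.653.
k_P/k_Q = (8.97×10^11/3.60×10^8)·exp(-7.653) = 2492 × 4.748×10^-4 = 1.18.
Since E_P > E_Q, raising the temperature improves selectivity toward P.

1.18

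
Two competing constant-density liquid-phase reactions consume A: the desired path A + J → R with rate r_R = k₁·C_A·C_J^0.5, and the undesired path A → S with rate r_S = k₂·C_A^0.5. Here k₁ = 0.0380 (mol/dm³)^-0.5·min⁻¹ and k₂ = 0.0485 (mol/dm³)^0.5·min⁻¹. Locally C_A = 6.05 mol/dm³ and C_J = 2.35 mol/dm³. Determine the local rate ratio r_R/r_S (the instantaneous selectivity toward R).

2.95

S_{R/S} = r_R/r_S = (k₁·C_A·C_J^0.5)/(k₂·C_A^0.5) = (k₁/k₂)·C_A^0.5·C_J^0.5.
= (0.0380×6.050×2.350^0.5) / (0.0485×6.050^0.5) = 0.3524/0.1193 = 2.95.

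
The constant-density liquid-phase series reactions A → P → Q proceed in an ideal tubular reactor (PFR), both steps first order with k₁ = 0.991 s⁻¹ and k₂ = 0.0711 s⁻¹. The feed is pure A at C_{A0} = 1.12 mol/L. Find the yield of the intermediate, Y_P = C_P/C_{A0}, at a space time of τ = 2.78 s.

0.816

The intermediate concentration in a first-order A→B→C sequence is C_P = k₁C_{A0}(e^(−k₁τ) − e^(−k₂τ))/(k₂−k₁).
e^(−k₁τ) = e^(−0.991×2.78) = e^(−2.755) = 0.06361; e^(−k₂τ) = e^(−0.1977) = 0.8207.
C_P = 0.991×1.12/(0.0711−0.991) × (0.06361−0.8207) = (-1.207)×(-0.7570) = 0.9134 mol/L.
Y_P = C_P/C_{A0} = 0.9134/1.12 = 0.816.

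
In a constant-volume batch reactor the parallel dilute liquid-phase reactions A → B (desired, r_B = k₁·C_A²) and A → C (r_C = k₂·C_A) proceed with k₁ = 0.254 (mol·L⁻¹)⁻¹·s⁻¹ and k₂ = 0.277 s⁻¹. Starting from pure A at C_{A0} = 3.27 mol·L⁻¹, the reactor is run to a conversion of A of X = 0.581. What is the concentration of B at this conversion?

1.28 mol·L⁻¹

C_A = C_{A0}(1−X) = 1.370 mol·L⁻¹.
Along a PFR/batch, dC_C/dC_A = −r_C/(r_B+r_C) = −k₂/(k₂+k₁·C_A).
Integrating from C_{A0} to C_A: C_C = (0.277/0.254)·ln[(0.277+0.254·3.27)/(0.277+0.254·1.37)] = 1.091·ln(1.108/0.6250) = 0.6240 mol·L⁻¹.
Then C_B = (C_{A0}−C_A) − C_C = 1.900 − 0.6240 = 1.276 mol·L⁻¹.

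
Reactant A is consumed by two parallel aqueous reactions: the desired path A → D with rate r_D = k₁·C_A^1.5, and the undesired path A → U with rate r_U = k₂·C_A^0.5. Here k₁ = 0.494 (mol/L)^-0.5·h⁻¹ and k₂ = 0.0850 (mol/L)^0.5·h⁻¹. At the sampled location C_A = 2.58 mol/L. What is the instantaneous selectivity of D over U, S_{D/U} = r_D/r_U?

S_{D/U} = r_D/r_U = (k₁·C_A^1.5)/(k₂·C_A^0.5) = (k₁/k₂)·C_A.
= (0.494×2.580^1.5) / (0.0850×2.580^0.5) = 2.047/0.1365 = 15.0.

15.0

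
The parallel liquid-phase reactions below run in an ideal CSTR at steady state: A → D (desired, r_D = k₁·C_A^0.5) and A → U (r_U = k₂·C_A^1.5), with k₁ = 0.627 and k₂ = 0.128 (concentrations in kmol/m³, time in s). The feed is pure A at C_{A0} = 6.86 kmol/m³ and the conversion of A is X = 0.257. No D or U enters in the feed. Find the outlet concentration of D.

0.864 kmol/m³

Exit C_A = C_{A0}(1−X) = 6.86×0.743 = 5.097 kmol/m³.
Rates in a CSTR are evaluated at the outlet concentration: r_D = 0.627×5.097^0.5 = 1.416, r_U = 0.128×5.097^1.5 = 1.473.
Fraction of consumed A going to D: r_D/(r_D+r_U) = 0.4901.
C_D = 0.4901·C_{A0}·X = 0.4901×6.86×0.257 = 0.864 kmol/m³.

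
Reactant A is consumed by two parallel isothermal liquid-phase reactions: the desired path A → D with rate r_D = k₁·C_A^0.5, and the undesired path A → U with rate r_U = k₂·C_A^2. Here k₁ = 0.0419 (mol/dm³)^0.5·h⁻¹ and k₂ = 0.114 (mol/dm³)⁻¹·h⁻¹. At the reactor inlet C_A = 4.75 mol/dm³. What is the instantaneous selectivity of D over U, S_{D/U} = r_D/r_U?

S_{D/U} = r_D/r_U = (k₁·C_A^0.5)/(k₂·C_A^2) = (k₁/k₂)·C_A^-1.5.
= (0.0419×4.750^0.5) / (0.114×4.750^2) = 0.09132/2.572 = 0.0355.

0.0355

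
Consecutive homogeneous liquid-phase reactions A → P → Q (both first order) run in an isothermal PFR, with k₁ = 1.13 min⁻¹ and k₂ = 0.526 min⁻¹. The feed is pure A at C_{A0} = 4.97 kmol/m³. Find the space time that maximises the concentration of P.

1.27 min

The intermediate peaks when r₁ = r₂, i.e. k₁e^(−k₁τ) = k₂e^(−k₂τ), giving τ_opt = ln(k₂/k₁)/(k₂−k₁).
= ln(0.526/1.13)/(0.526−1.13) = ln(0.4655)/-0.6040 = -0.7647/-0.6040 = 1.27 min.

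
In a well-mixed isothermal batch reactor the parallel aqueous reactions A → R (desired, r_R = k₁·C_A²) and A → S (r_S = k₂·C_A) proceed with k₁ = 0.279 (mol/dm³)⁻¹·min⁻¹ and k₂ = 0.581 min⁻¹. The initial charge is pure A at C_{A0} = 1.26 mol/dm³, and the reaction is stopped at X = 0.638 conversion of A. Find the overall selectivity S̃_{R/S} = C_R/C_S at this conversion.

C_A = C_{A0}(1−X) = 0.4561 mol/dm³.
Along a PFR/batch, dC_S/dC_A = −r_S/(r_R+r_S) = −k₂/(k₂+k₁·C_A).
Integrating from C_{A0} to C_A: C_S = (0.581/0.279)·ln[(0.581+0.279·1.26)/(0.581+0.279·0.456)] = 2.082·ln(0.9325/0.7083) = 0.5729 mol/dm³.
Then C_R = (C_{A0}−C_A) − C_S = 0.8039 − 0.5729 = 0.2310 mol/dm³.
S̃_{R/S} = C_R/C_S = 0.2310/0.5729 = 0.403.

0.403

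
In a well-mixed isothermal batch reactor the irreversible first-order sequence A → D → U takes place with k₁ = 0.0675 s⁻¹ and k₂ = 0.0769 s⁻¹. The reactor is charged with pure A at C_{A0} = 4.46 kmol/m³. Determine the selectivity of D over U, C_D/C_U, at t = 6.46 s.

Solving the coupled first-order balances gives C_D(t) = [k₁/(k₂−k₁)]·C_{A0}·(e^(−k₁t) − e^(−k₂t)).
e^(−k₁t) = e^(−0.0675×6.46) = e^(−0.4361) = 0.6466; e^(−k₂t) = e^(−0.4968) = 0.6085.
C_D = 0.0675×4.46/(0.0769−0.0675) × (0.6466−0.6085) = 32.03×0.03809 = 1.220 kmol/m³.
C_A = C_{A0}e^(−k₁t) = 2.884 kmol/m³, so C_U = C_{A0}−C_A−C_D = 0.3562 kmol/m³; C_D/C_U = 3.43.

3.43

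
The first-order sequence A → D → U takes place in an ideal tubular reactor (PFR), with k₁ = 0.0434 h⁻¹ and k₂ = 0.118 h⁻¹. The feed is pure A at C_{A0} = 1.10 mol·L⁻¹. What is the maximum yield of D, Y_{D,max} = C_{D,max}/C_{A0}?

0.206

Evaluating C_D at τ_opt = ln(k₂/k₁)/(k₂−k₁) gives C_{D,max}/C_{A0} = (k₁/k₂)^[k₂/(k₂−k₁)].
= (0.0434/0.118)^(0.118/(0.118−0.0434)) = (0.3678)^(1.582) = 0.2055.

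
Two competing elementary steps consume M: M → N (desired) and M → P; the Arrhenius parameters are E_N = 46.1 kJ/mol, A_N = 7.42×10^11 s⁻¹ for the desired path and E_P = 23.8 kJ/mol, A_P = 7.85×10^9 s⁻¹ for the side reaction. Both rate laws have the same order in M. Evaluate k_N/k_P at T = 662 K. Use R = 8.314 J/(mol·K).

With equal orders, S_{N/P} = k_N/k_P = (A_N/A_P)·exp[(E_P−E_N)/(RT)].
(E_P−E_N)/(RT) = (23.8−46.1)×10³/(8.314×662) = -22300/5504 = -4.052.
k_N/k_P = (7.42×10^11/7.85×10^9)·exp(-4.052) = 94.52 × 0.01739 = 1.64.
Since E_N > E_P, raising the temperature improves selectivity toward N.

1.64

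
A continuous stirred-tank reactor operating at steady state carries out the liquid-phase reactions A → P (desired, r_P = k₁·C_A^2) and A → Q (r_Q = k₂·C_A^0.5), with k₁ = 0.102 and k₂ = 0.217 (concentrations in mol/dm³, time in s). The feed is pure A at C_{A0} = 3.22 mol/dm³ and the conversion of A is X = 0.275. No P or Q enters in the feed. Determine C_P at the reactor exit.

Exit C_A = C_{A0}(1−X) = 3.22×0.725 = 2.335 mol/dm³.
Rates in a CSTR are evaluated at the outlet concentration: r_P = 0.102×2.335^2 = 0.5559, r_Q = 0.217×2.335^0.5 = 0.3316.
Fraction of consumed A going to P: r_P/(r_P+r_Q) = 0.6264.
C_P = 0.6264·C_{A0}·X = 0.6264×3.22×0.275 = 0.555 mol/dm³.

0.555 mol/dm³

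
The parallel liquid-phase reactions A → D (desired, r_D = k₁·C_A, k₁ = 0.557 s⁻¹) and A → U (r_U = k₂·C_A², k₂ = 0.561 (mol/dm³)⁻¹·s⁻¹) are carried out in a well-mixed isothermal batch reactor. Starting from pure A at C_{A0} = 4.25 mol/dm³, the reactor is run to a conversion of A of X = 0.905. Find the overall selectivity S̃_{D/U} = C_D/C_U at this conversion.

C_A = C_{A0}(1−X) = 0.4037 mol/dm³.
Along a PFR/batch, dC_D/dC_A = −r_D/(r_D+r_U) = −k₁/(k₁+k₂·C_A).
Integrating from C_{A0} to C_A: C_D = (0.557/0.561)·ln[(0.557+0.561·4.25)/(0.557+0.561·0.404)] = 0.9929·ln(2.941/0.7835) = 1.313 mol/dm³.
C_U = (C_{A0}−C_A)−C_D = 2.533 mol/dm³; S̃_{D/U} = 1.313/2.533 = 0.519.

0.519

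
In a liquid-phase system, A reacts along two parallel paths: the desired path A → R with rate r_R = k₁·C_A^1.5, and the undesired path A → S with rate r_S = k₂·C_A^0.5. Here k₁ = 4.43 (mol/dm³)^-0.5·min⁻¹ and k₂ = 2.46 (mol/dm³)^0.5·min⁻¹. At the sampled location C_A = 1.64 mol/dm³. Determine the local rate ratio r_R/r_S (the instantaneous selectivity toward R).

S_{R/S} = r_R/r_S = (k₁·C_A^1.5)/(k₂·C_A^0.5) = (k₁/k₂)·C_A.
= (4.43×1.640^1.5) / (2.46×1.640^0.5) = 9.304/3.150 = 2.95.
Since the desired path is higher order in A, keeping C_A high (PFR or concentrated feed) favours R.

2.95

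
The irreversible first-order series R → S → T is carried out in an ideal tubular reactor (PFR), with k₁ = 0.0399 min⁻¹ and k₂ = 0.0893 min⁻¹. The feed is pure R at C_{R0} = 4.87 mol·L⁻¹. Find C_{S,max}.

At the optimum, C_{S,max}/C_{R0} = (k₁/k₂)^[k₂/(k₂−k₁)].
= (0.0399/0.0893)^(0.0893/(0.0893−0.0399)) = (0.4468)^(1.808) = 0.2331.
C_{S,max} = 0.2331×4.87 = 1.14 mol·L⁻¹.

1.14 mol·L⁻¹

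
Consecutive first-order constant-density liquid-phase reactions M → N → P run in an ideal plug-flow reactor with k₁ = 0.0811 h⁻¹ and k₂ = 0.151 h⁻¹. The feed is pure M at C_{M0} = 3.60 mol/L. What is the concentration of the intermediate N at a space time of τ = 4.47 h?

The intermediate concentration in a first-order A→B→C sequence is C_N = k₁C_{M0}(e^(−k₁τ) − e^(−k₂τ))/(k₂−k₁).
e^(−k₁τ) = e^(−0.0811×4.47) = e^(−0.3625) = 0.6959; e^(−k₂τ) = e^(−0.6750) = 0.5092.
C_N = 0.0811×3.60/(0.151−0.0811) × (0.6959−0.5092) = 4.177×0.1868 = 0.7800 mol/L.

0.780 mol/L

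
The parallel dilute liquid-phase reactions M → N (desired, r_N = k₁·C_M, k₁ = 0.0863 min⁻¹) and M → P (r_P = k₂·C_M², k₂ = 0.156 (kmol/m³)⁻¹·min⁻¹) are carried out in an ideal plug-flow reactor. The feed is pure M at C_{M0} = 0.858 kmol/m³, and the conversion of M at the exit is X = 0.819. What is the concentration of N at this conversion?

C_M = C_{M0}(1−X) = 0.1553 kmol/m³.
Along a PFR/batch, dC_N/dC_M = −r_N/(r_N+r_P) = −k₁/(k₁+k₂·C_M).
Integrating from C_{M0} to C_M: C_N = (0.0863/0.156)·ln[(0.0863+0.156·0.858)/(0.0863+0.156·0.155)] = 0.5532·ln(0.2201/0.1105) = 0.3812 kmol/m³.

0.381 kmol/m³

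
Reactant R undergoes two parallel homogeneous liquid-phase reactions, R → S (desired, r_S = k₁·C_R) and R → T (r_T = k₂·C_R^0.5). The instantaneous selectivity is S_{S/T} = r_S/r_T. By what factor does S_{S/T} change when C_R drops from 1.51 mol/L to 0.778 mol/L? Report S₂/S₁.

0.718

S_{S/T} = (k₁/k₂)·C_R^0.5, so S₂/S₁ = (C_{R,2}/C_{R,1})^0.5.
= (0.778/1.51)^0.5 = (0.5152)^0.5 = 0.718.
Selectivity toward S falls as C_R falls — high-concentration operation is favoured.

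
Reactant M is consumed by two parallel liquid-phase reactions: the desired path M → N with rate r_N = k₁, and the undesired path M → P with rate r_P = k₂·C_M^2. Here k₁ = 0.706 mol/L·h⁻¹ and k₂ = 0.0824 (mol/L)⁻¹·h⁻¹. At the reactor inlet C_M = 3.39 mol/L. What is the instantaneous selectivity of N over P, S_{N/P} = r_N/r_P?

0.746

S_{N/P} = r_N/r_P = (k₁)/(k₂·C_M^2) = (k₁/k₂)·C_M^-2.
= (0.706) / (0.0824×3.390^2) = 0.7060/0.9469 = 0.746.
The undesired path is higher order in M, so low C_M (CSTR or dilute feed) favours N.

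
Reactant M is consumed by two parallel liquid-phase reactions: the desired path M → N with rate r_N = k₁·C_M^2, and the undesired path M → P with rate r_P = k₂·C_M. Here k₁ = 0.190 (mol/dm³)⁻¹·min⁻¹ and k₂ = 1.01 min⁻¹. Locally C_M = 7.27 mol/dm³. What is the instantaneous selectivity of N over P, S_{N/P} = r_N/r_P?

S_{N/P} = r_N/r_P = (k₁·C_M^2)/(k₂·C_M) = (k₁/k₂)·C_M.
= (0.190×7.270^2) / (1.01×7.270) = 10.04/7.343 = 1.37.
Since the desired path is higher order in M, keeping C_M high (PFR or concentrated feed) favours N.

1.37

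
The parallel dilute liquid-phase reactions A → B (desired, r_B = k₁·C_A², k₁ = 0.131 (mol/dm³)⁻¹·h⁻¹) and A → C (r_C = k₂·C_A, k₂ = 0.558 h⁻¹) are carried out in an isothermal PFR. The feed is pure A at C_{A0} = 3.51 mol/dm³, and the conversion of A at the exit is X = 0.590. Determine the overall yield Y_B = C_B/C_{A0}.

0.214

C_A = C_{A0}(1−X) = 1.439 mol/dm³.
Along a PFR/batch, dC_C/dC_A = −r_C/(r_B+r_C) = −k₂/(k₂+k₁·C_A).
Integrating from C_{A0} to C_A: C_C = (0.558/0.131)·ln[(0.558+0.131·3.51)/(0.558+0.131·1.44)] = 4.260·ln(1.018/0.7465) = 1.320 mol/dm³.
Then C_B = (C_{A0}−C_A) − C_C = 2.071 − 1.320 = 0.7505 mol/dm³.
Y_B = C_B/C_{A0} = 0.7505/3.51 = 0.214.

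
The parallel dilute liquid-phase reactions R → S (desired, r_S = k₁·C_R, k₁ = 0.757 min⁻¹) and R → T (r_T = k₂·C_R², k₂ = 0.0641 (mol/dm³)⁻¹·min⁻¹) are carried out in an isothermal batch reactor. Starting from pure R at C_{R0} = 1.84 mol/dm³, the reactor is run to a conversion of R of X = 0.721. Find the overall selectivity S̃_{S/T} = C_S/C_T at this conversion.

10.1

C_R = C_{R0}(1−X) = 0.5134 mol/dm³.
Along a PFR/batch, dC_S/dC_R = −r_S/(r_S+r_T) = −k₁/(k₁+k₂·C_R).
Integrating from C_{R0} to C_R: C_S = (0.757/0.0641)·ln[(0.757+0.0641·1.84)/(0.757+0.0641·0.513)] = 11.81·ln(0.8749/0.7899) = 1.207 mol/dm³.
C_T = (C_{R0}−C_R)−C_S = 0.1192 mol/dm³; S̃_{S/T} = 1.207/0.1192 = 10.1.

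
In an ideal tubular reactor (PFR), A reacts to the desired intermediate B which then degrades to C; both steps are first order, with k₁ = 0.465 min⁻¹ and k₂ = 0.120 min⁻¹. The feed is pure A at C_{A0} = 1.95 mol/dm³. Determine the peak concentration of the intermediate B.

1.22 mol/dm³

At the optimum, C_{B,max}/C_{A0} = (k₁/k₂)^[k₂/(k₂−k₁)].
= (0.465/0.120)^(0.120/(0.120−0.465)) = (3.875)^(-0.3478) = 0.6243.
C_{B,max} = 0.6243×1.95 = 1.22 mol/dm³.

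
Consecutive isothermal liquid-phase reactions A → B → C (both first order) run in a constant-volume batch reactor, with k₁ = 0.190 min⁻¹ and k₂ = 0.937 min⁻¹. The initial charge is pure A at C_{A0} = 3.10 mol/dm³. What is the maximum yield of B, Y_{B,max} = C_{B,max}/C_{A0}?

0.135

Evaluating C_B at t_opt = ln(k₂/k₁)/(k₂−k₁) gives C_{B,max}/C_{A0} = (k₁/k₂)^[k₂/(k₂−k₁)].
= (0.190/0.937)^(0.937/(0.937−0.190)) = (0.2028)^(1.254) = 0.1351.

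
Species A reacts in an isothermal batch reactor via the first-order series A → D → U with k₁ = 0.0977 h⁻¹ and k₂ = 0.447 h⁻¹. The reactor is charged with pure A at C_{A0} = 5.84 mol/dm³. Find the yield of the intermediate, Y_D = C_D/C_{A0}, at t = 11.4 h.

Solving the coupled first-order balances gives C_D(t) = [k₁/(k₂−k₁)]·C_{A0}·(e^(−k₁t) − e^(−k₂t)).
e^(−k₁t) = e^(−0.0977×11.4) = e^(−1.114) = 0.3283; e^(−k₂t) = e^(−5.096) = 0.006122.
C_D = 0.0977×5.84/(0.447−0.0977) × (0.3283−0.006122) = 1.633×0.3222 = 0.5263 mol/dm³.
Y_D = C_D/C_{A0} = 0.5263/5.84 = 0.0901.

0.0901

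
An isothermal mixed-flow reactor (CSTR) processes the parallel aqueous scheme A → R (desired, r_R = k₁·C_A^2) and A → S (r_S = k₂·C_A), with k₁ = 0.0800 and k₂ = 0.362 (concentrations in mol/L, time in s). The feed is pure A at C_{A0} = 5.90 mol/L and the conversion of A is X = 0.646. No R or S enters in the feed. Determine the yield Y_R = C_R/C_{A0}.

0.204

Exit C_A = C_{A0}(1−X) = 5.90×0.354 = 2.089 mol/L.
Rates in a CSTR are evaluated at the outlet concentration: r_R = 0.0800×2.089^2 = 0.3490, r_S = 0.362×2.089 = 0.7561.
Fraction of consumed A going to R: r_R/(r_R+r_S) = 0.3158.
C_R = 0.3158·C_{A0}·X = 0.3158×5.90×0.646 = 1.20 mol/L; Y_R = C_R/C_{A0} = 0.204.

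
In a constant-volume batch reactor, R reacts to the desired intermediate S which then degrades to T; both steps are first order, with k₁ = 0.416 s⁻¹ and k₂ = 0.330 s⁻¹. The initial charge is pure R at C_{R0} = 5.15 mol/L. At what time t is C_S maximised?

Setting dC_S/dt = 0 gives t_opt = ln(k₂/k₁)/(k₂−k₁).
= ln(0.330/0.416)/(0.330−0.416) = ln(0.7933)/-0.08600 = -0.2316/-0.08600 = 2.69 s.

2.69 s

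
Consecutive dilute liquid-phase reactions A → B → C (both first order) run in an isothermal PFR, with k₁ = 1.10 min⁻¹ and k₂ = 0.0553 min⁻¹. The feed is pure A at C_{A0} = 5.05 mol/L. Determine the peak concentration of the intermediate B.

At the optimum, C_{B,max}/C_{A0} = (k₁/k₂)^[k₂/(k₂−k₁)].
= (1.10/0.0553)^(0.0553/(0.0553−1.10)) = (19.89)^(-0.05293) = 0.8536.
C_{B,max} = 0.8536×5.05 = 4.31 mol/L.

4.31 mol/L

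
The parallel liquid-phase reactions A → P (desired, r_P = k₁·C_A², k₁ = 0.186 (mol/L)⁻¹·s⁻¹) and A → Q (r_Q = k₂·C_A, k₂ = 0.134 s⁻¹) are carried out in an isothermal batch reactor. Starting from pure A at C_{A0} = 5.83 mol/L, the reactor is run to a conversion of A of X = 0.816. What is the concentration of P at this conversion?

3.82 mol/L

C_A = C_{A0}(1−X) = 1.073 mol/L.
Along a PFR/batch, dC_Q/dC_A = −r_Q/(r_P+r_Q) = −k₂/(k₂+k₁·C_A).
Integrating from C_{A0} to C_A: C_Q = (0.134/0.186)·ln[(0.134+0.186·5.83)/(0.134+0.186·1.07)] = 0.7204·ln(1.218/0.3335) = 0.9334 mol/L.
Then C_P = (C_{A0}−C_A) − C_Q = 4.757 − 0.9334 = 3.824 mol/L.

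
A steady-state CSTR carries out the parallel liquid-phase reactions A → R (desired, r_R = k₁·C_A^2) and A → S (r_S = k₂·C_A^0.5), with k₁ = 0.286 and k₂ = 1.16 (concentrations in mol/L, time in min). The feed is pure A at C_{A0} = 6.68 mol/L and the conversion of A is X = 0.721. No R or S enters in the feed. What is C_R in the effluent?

Exit C_A = C_{A0}(1−X) = 6.68×0.279 = 1.864 mol/L.
In a CSTR the entire volume is at exit conditions, so r_R = 0.286×1.864^2 = 0.9934 and r_S = 1.16×1.864^0.5 = 1.584.
Fraction of consumed A going to R: r_R/(r_R+r_S) = 0.3855.
C_R = 0.3855·C_{A0}·X = 0.3855×6.68×0.721 = 1.86 mol/L.

1.86 mol/L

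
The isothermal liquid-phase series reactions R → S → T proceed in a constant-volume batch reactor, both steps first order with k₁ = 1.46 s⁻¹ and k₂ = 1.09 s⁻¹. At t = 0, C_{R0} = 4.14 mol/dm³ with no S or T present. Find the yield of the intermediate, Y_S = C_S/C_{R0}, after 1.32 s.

0.362

Solving the coupled first-order balances gives C_S(t) = [k₁/(k₂−k₁)]·C_{R0}·(e^(−k₁t) − e^(−k₂t)).
e^(−k₁t) = e^(−1.46×1.32) = e^(−1.927) = 0.1456; e^(−k₂t) = e^(−1.439) = 0.2372.
C_S = 1.46×4.14/(1.09−1.46) × (0.1456−0.2372) = (-16.34)×(-0.09166) = 1.497 mol/dm³.
Y_S = C_S/C_{R0} = 1.497/4.14 = 0.362.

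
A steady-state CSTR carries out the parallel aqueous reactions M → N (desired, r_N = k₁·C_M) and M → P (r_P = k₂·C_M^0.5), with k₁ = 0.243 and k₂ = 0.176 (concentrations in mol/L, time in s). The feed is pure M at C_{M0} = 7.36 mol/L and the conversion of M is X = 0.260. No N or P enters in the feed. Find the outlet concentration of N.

Exit C_M = C_{M0}(1−X) = 7.36×0.740 = 5.446 mol/L.
In a CSTR the entire volume is at exit conditions, so r_N = 0.243×5.446 = 1.323 and r_P = 0.176×5.446^0.5 = 0.4107.
Fraction of consumed M going to N: r_N/(r_N+r_P) = 0.7632.
C_N = 0.7632·C_{M0}·X = 0.7632×7.36×0.260 = 1.46 mol/L.

1.46 mol/L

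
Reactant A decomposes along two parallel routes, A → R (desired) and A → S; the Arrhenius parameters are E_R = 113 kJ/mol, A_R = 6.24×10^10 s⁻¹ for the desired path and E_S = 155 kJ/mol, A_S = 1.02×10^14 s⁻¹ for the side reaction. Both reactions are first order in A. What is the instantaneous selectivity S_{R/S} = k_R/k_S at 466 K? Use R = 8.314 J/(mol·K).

31.2

k_R/k_S = (A_R/A_S)·exp[−(E_R−E_S)/(RT)] = (A_R/A_S)·exp[(E_S−E_R)/(RT)].
(E_S−E_R)/(RT) = (155−113)×10³/(8.314×466) = 42000/3874 = 10.84.
k_R/k_S = (6.24×10^10/1.02×10^14)·exp(10.84) = 6.118×10^-4 × 51052 = 31.2.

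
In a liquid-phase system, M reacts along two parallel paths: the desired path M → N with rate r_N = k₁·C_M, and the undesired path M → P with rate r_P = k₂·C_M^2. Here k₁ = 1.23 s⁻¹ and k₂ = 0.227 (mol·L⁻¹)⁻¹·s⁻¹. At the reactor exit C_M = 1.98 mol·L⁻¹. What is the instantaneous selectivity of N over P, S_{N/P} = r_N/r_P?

2.74

S_{N/P} = r_N/r_P = (k₁·C_M)/(k₂·C_M^2) = (k₁/k₂)·C_M⁻¹.
= (1.23×1.980) / (0.227×1.980^2) = 2.435/0.8899 = 2.74.
The undesired path is higher order in M, so low C_M (CSTR or dilute feed) favours N.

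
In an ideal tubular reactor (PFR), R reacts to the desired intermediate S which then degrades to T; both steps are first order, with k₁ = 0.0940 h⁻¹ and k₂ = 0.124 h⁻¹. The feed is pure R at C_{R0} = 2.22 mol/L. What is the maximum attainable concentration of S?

At the optimum, C_{S,max}/C_{R0} = (k₁/k₂)^[k₂/(k₂−k₁)].
= (0.0940/0.124)^(0.124/(0.124−0.0940)) = (0.7581)^(4.133) = 0.3183.
C_{S,max} = 0.3183×2.22 = 0.707 mol/L.

0.707 mol/L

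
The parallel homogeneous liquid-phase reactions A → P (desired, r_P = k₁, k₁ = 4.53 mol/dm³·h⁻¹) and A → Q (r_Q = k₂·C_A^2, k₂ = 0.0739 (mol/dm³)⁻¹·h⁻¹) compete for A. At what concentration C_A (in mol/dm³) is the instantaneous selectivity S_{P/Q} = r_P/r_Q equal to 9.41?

S_{P/Q} = (k₁/k₂)·C_A^-2 ⇒ C_A = (S·k₂/k₁)^(-0.5).
= (9.41×0.0739/4.53)^(-0.5) = (0.1535)^(-0.5) = 2.55 mol/dm³.

2.55 mol/dm³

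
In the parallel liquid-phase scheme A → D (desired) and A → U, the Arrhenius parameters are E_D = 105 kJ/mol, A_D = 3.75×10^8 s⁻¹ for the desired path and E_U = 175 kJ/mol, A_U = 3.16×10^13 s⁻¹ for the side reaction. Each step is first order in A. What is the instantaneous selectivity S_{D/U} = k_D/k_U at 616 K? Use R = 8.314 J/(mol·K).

10.2

With equal orders, S_{D/U} = k_D/k_U = (A_D/A_U)·exp[(E_U−E_D)/(RT)].
(E_U−E_D)/(RT) = (175−105)×10³/(8.314×616) = 70000/5121 = 13.67.
k_D/k_U = (3.75×10^8/3.16×10^13)·exp(13.67) = 1.187×10^-5 × 8.629×10^5 = 10.2.
Since E_D < E_U, lowering the temperature improves selectivity toward D.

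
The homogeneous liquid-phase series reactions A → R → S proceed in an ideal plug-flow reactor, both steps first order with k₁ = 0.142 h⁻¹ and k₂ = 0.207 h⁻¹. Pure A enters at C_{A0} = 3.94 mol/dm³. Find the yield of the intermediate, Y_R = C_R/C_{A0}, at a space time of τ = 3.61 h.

The intermediate concentration in a first-order A→B→C sequence is C_R = k₁C_{A0}(e^(−k₁τ) − e^(−k₂τ))/(k₂−k₁).
e^(−k₁τ) = e^(−0.142×3.61) = e^(−0.5126) = 0.5989; e^(−k₂τ) = e^(−0.7473) = 0.4737.
C_R = 0.142×3.94/(0.207−0.142) × (0.5989−0.4737) = 8.607×0.1253 = 1.078 mol/dm³.
Y_R = C_R/C_{A0} = 1.078/3.94 = 0.274.

0.274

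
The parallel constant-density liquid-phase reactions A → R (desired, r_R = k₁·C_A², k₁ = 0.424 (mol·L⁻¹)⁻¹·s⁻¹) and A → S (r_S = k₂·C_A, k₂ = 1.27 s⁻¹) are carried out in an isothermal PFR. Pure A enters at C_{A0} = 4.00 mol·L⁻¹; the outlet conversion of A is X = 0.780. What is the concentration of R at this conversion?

1.35 mol·L⁻¹

C_A = C_{A0}(1−X) = 0.8800 mol·L⁻¹.
Along a PFR/batch, dC_S/dC_A = −r_S/(r_R+r_S) = −k₂/(k₂+k₁·C_A).
Integrating from C_{A0} to C_A: C_S = (1.27/0.424)·ln[(1.27+0.424·4.00)/(1.27+0.424·0.880)] = 2.995·ln(2.966/1.643) = 1.769 mol·L⁻¹.
Then C_R = (C_{A0}−C_A) − C_S = 3.120 − 1.769 = 1.351 mol·L⁻¹.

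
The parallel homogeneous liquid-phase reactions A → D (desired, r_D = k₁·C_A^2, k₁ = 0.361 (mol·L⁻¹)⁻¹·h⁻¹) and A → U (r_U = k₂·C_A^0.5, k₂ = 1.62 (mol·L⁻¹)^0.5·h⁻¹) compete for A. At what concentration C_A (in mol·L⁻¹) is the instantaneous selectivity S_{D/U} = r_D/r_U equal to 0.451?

1.60 mol·L⁻¹

S_{D/U} = (k₁/k₂)·C_A^1.5 ⇒ C_A = (S·k₂/k₁)^(1/1.5).
= (0.451×1.62/0.361)^(0.6667) = (2.024)^(0.6667) = 1.60 mol·L⁻¹.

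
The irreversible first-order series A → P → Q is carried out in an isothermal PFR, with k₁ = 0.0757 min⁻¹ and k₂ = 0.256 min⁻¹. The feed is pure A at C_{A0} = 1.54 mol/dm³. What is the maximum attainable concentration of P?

0.273 mol/dm³

For a first-order series the maximum intermediate yield is C_{P,max}/C_{A0} = (k₁/k₂)^[k₂/(k₂−k₁)].
= (0.0757/0.256)^(0.256/(0.256−0.0757)) = (0.2957)^(1.420) = 0.1773.
C_{P,max} = 0.1773×1.54 = 0.273 mol/dm³.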